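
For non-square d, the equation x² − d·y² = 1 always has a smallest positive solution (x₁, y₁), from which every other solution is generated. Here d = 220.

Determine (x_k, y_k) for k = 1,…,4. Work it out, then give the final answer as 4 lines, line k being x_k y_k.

89 6
15841 1068
2819609 190098
501874561 33836376

√220 = [14; 1,4,1,28, …], period ℓ=4 (even) → k=3
k=0  a_k=14  p_k/q_k = 14/1
…
k=2  a_k=4  p_k/q_k = 74/5
k=3  a_k=1  p_k/q_k = 89/6
fundamental: x₁=89, y₁=6  (since 7921 − 220·36 = 1)
n=2: (89,6)∘(89,6) = (89·89+220·6·6, 89·6+6·89) = (15841,1068)
n=3: (15841,1068)∘(89,6) = (89·15841+220·6·1068, 89·1068+6·15841) = (2819609,190098)
n=4: (2819609,190098)∘(89,6) = (89·2819609+220·6·190098, 89·190098+6·2819609) = (501874561,33836376)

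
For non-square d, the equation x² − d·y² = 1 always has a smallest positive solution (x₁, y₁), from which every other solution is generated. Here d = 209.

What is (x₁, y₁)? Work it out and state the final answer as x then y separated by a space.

√209 → a₀=14, period (2,5,3,2,3,5,2,28); ℓ=8 even so k=7
a_0=14:  p_0=14·1+0=14,  q_0=14·0+1=1
a_1=2:  p_1=2·14+1=29,  q_1=2·1+0=2
a_2=5:  p_2=5·29+14=159,  q_2=5·2+1=11
a_3=3:  p_3=3·159+29=506,  q_3=3·11+2=35
a_4=2:  p_4=2·506+159=1171,  q_4=2·35+11=81
a_5=3:  p_5=3·1171+506=4019,  q_5=3·81+35=278
a_6=5:  p_6=5·4019+1171=21266,  q_6=5·278+81=1471
a_7=2:  p_7=2·21266+4019=46551,  q_7=2·1471+278=3220
→ (46551, 3220).  Check: 46551²=2166995601, 209·3220²=2166995600, difference 1.

46551 3220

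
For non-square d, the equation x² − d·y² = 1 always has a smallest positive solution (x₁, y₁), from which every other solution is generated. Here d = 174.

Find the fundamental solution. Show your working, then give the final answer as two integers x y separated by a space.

[13; 5,4,5,26] for √174; ℓ=4 ⇒ convergent index 3
a_0=13:  p_0=13·1+0=13,  q_0=13·0+1=1
a_1=5:  p_1=5·13+1=66,  q_1=5·1+0=5
a_2=4:  p_2=4·66+13=277,  q_2=4·5+1=21
a_3=5:  p_3=5·277+66=1451,  q_3=5·21+5=110
fundamental: x₁=1451, y₁=110  (since 2105401 − 174·12100 = 1)

1451 110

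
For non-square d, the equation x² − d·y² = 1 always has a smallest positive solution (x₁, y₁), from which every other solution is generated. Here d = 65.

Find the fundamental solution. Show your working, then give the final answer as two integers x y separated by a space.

[8; 16] for √65; ℓ=1 ⇒ convergent index 1
i=0: a=8 ⇒ p=8, q=1
i=1: a=16 ⇒ p=129, q=16
fundamental: x₁=129, y₁=16  (since 16641 − 65·256 = 1)

129 16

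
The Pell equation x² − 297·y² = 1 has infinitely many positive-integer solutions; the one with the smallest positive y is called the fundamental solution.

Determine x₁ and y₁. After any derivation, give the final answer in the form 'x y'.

[17; 4,3,1,1,2,1,1,3,4,34] for √297; ℓ=10 ⇒ convergent index 9
k=0  a_k=17  p_k/q_k = 17/1
k=1  a_k=4  p_k/q_k = 69/4
k=2  a_k=3  p_k/q_k = 224/13
…
k=5  a_k=2  p_k/q_k = 1327/77
k=6  a_k=1  p_k/q_k = 1844/107
k=7  a_k=1  p_k/q_k = 3171/184
k=8  a_k=3  p_k/q_k = 11357/659
k=9  a_k=4  p_k/q_k = 48599/2820
fundamental: x₁=48599, y₁=2820  (since 2361862801 − 297·7952400 = 1)

48599 2820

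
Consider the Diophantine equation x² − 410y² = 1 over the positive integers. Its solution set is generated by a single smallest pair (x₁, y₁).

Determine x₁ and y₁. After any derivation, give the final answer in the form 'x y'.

81 4

√410 → a₀=20, period (4,40); ℓ=2 even so k=1
step 0: (20, 1)  from 20·(1,0) + (0,1)
step 1: (81, 4)  from 4·(20,1) + (1,0)
fundamental: x₁=81, y₁=4  (since 6561 − 410·16 = 1)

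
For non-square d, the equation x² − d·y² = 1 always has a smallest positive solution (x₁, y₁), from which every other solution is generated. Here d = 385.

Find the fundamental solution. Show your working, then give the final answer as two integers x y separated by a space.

95831 4884

[19; 1,1,1,1,1,…,1,1,38] for √385; ℓ=16 ⇒ convergent index 15
i=0: a=19 ⇒ p=19, q=1
…
i=5: a=1 ⇒ p=157, q=8
…
i=7: a=1 ⇒ p=726, q=37
…
i=11: a=1 ⇒ p=13009, q=663
…
i=14: a=1 ⇒ p=59551, q=3035
i=15: a=1 ⇒ p=95831, q=4884
(x₁, y₁) = (95831, 4884);  95831² − 385·4884² = 1 ✓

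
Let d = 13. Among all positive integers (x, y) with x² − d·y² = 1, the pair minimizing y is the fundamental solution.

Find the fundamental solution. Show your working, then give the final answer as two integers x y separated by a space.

√13 → a₀=3, period (1,1,1,1,6); ℓ=5 odd so k=9
i=0: a=3 ⇒ p=3, q=1
…
i=2: a=1 ⇒ p=7, q=2
i=3: a=1 ⇒ p=11, q=3
i=4: a=1 ⇒ p=18, q=5
i=5: a=6 ⇒ p=119, q=33
…
i=7: a=1 ⇒ p=256, q=71
i=8: a=1 ⇒ p=393, q=109
i=9: a=1 ⇒ p=649, q=180
→ (649, 180).  Check: 649²=421201, 13·180²=421200, difference 1.

649 180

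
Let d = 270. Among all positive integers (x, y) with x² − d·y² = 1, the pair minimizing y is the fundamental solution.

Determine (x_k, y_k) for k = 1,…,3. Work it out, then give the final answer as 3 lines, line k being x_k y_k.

5291 322
55989361 3407404
592479412811 36057148806

√270 = [16; 2,3,6,3,2,32, …], period ℓ=6 (even) → k=5
a_0=16:  p_0=16·1+0=16,  q_0=16·0+1=1
a_1=2:  p_1=2·16+1=33,  q_1=2·1+0=2
…
a_3=6:  p_3=6·115+33=723,  q_3=6·7+2=44
a_4=3:  p_4=3·723+115=2284,  q_4=3·44+7=139
a_5=2:  p_5=2·2284+723=5291,  q_5=2·139+44=322
→ (5291, 322).  Check: 5291²=27994681, 270·322²=27994680, difference 1.
k=2:  x_2 = 5291·5291+270·322·322 = 55989361,  y_2 = 5291·322+322·5291 = 3407404
k=3:  x_3 = 5291·55989361+270·322·3407404 = 592479412811,  y_3 = 5291·3407404+322·55989361 = 36057148806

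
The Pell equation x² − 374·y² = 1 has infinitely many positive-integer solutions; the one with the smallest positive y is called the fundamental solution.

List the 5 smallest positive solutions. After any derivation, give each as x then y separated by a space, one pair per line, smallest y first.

3365 174
22646449 1171020
152410598405 7880964426
1025723304619201 53038889415960
6903117687676624325 356951717888446374

√374 = [19; 2,1,18,1,2,38, …], period ℓ=6 (even) → k=5
i=0: a=19 ⇒ p=19, q=1
…
i=3: a=18 ⇒ p=1083, q=56
i=4: a=1 ⇒ p=1141, q=59
i=5: a=2 ⇒ p=3365, q=174
fundamental: x₁=3365, y₁=174  (since 11323225 − 374·30276 = 1)
(x_2, y_2) = (3365·3365 + 374·174·174, 3365·174 + 174·3365) = (22646449, 1171020)
(x_3, y_3) = (3365·22646449 + 374·174·1171020, 3365·1171020 + 174·22646449) = (152410598405, 7880964426)
(x_4, y_4) = (3365·152410598405 + 374·174·7880964426, 3365·7880964426 + 174·152410598405) = (1025723304619201, 53038889415960)
(x_5, y_5) = (3365·1025723304619201 + 374·174·53038889415960, 3365·53038889415960 + 174·1025723304619201) = (6903117687676624325, 356951717888446374)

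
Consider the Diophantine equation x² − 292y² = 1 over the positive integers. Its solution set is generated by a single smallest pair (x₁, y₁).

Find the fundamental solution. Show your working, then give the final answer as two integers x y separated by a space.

2281249 133500

√292 = [17; 11,2,1,3,8,3,1,2,11,34, …], period ℓ=10 (even) → k=9
a_0=17:  p_0=17·1+0=17,  q_0=17·0+1=1
…
a_4=3:  p_4=3·581+393=2136,  q_4=3·34+23=125
…
a_6=3:  p_6=3·17669+2136=55143,  q_6=3·1034+125=3227
…
a_8=2:  p_8=2·72812+55143=200767,  q_8=2·4261+3227=11749
a_9=11:  p_9=11·200767+72812=2281249,  q_9=11·11749+4261=133500
fundamental: x₁=2281249, y₁=133500  (since 5204097000001 − 292·17822250000 = 1)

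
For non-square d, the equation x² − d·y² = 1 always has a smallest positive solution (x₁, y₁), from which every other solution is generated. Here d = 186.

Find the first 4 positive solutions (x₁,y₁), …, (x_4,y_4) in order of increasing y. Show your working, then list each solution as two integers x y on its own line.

√186 → a₀=13, period (1,1,1,3,4,3,1,1,1,26); ℓ=10 even so k=9
i=0: a=13 ⇒ p=13, q=1
…
i=3: a=1 ⇒ p=41, q=3
i=4: a=3 ⇒ p=150, q=11
i=5: a=4 ⇒ p=641, q=47
i=6: a=3 ⇒ p=2073, q=152
i=7: a=1 ⇒ p=2714, q=199
i=8: a=1 ⇒ p=4787, q=351
i=9: a=1 ⇒ p=7501, q=550
→ (7501, 550).  Check: 7501²=56265001, 186·550²=56265000, difference 1.
n=2: (7501,550)∘(7501,550) = (7501·7501+186·550·550, 7501·550+550·7501) = (112530001,8251100)
n=3: (112530001,8251100)∘(7501,550) = (7501·112530001+186·550·8251100, 7501·8251100+550·112530001) = (1688175067501,123783001650)
n=4: (1688175067501,123783001650)∘(7501,550) = (7501·1688175067501+186·550·123783001650, 7501·123783001650+550·1688175067501) = (25326002250120001,1856992582502200)

7501 550
112530001 8251100
1688175067501 123783001650
25326002250120001 1856992582502200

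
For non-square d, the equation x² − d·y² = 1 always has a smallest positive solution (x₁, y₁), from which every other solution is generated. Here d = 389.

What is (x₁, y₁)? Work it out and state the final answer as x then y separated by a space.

3287049 166660

√389 → a₀=19, period (1,2,1,1,1,1,2,1,38); ℓ=9 odd so k=17
step 0: (19, 1)  from 19·(1,0) + (0,1)
…
step 3: (79, 4)  from 1·(59,3) + (20,1)
…
step 6: (355, 18)  from 1·(217,11) + (138,7)
step 7: (927, 47)  from 2·(355,18) + (217,11)
…
step 10: (50925, 2582)  from 1·(49643,2517) + (1282,65)
…
step 12: (202418, 10263)  from 1·(151493,7681) + (50925,2582)
step 13: (353911, 17944)  from 1·(202418,10263) + (151493,7681)
…
step 16: (2376809, 120509)  from 2·(910240,46151) + (556329,28207)
step 17: (3287049, 166660)  from 1·(2376809,120509) + (910240,46151)
→ (3287049, 166660).  Check: 3287049²=10804691128401, 389·166660²=10804691128400, difference 1.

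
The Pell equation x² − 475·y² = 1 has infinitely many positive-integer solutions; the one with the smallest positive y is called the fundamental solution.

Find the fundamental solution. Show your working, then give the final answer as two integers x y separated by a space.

√475 → a₀=21, period (1,3,1,6,2,6,1,3,1,42); ℓ=10 even so k=9
k=0  a_k=21  p_k/q_k = 21/1
k=1  a_k=1  p_k/q_k = 22/1
…
k=3  a_k=1  p_k/q_k = 109/5
k=4  a_k=6  p_k/q_k = 741/34
…
k=6  a_k=6  p_k/q_k = 10287/472
…
k=8  a_k=3  p_k/q_k = 45921/2107
k=9  a_k=1  p_k/q_k = 57799/2652
(x₁, y₁) = (57799, 2652);  57799² − 475·2652² = 1 ✓

57799 2652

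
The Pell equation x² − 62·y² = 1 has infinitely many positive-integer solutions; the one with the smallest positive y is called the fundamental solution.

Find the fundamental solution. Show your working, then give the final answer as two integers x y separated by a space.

63 8

d=62: √d = [7; 1,6,1,14] (ℓ=4, even), read p_3/q_3
i=0: a=7 ⇒ p=7, q=1
…
i=2: a=6 ⇒ p=55, q=7
i=3: a=1 ⇒ p=63, q=8
fundamental: x₁=63, y₁=8  (since 3969 − 62·64 = 1)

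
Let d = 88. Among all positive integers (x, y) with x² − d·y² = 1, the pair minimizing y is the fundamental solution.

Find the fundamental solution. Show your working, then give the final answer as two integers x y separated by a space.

197 21

[9; 2,1,1,1,2,18] for √88; ℓ=6 ⇒ convergent index 5
a_0=9:  p_0=9·1+0=9,  q_0=9·0+1=1
a_1=2:  p_1=2·9+1=19,  q_1=2·1+0=2
a_2=1:  p_2=1·19+9=28,  q_2=1·2+1=3
a_3=1:  p_3=1·28+19=47,  q_3=1·3+2=5
a_4=1:  p_4=1·47+28=75,  q_4=1·5+3=8
a_5=2:  p_5=2·75+47=197,  q_5=2·8+5=21
(x₁, y₁) = (197, 21);  197² − 88·21² = 1 ✓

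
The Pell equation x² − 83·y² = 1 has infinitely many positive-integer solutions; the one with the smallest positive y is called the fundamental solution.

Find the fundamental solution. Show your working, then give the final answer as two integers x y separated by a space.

√83 = [9; 9,18, …], period ℓ=2 (even) → k=1
k=0  a_k=9  p_k/q_k = 9/1
k=1  a_k=9  p_k/q_k = 82/9
fundamental: x₁=82, y₁=9  (since 6724 − 83·81 = 1)

82 9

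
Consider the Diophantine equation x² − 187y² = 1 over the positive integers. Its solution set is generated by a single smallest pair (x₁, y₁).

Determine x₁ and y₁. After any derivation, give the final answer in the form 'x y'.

1682 123

d=187: √d = [13; 1,2,13,2,1,26] (ℓ=6, even), read p_5/q_5
i=0: a=13 ⇒ p=13, q=1
…
i=2: a=2 ⇒ p=41, q=3
…
i=4: a=2 ⇒ p=1135, q=83
i=5: a=1 ⇒ p=1682, q=123
→ (1682, 123).  Check: 1682²=2829124, 187·123²=2829123, difference 1.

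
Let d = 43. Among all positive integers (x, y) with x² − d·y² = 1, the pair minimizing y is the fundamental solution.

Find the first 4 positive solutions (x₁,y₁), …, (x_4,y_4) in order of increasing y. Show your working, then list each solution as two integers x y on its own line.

d=43: √d = [6; 1,1,3,1,5,1,3,1,1,12] (ℓ=10, even), read p_9/q_9
a_0=6:  p_0=6·1+0=6,  q_0=6·0+1=1
a_1=1:  p_1=1·6+1=7,  q_1=1·1+0=1
…
a_3=3:  p_3=3·13+7=46,  q_3=3·2+1=7
…
a_7=3:  p_7=3·400+341=1541,  q_7=3·61+52=235
a_8=1:  p_8=1·1541+400=1941,  q_8=1·235+61=296
a_9=1:  p_9=1·1941+1541=3482,  q_9=1·296+235=531
fundamental: x₁=3482, y₁=531  (since 12124324 − 43·281961 = 1)
k=2:  x_2 = 3482·3482+43·531·531 = 24248647,  y_2 = 3482·531+531·3482 = 3697884
k=3:  x_3 = 3482·24248647+43·531·3697884 = 168867574226,  y_3 = 3482·3697884+531·24248647 = 25752063645
k=4:  x_4 = 3482·168867574226+43·531·25752063645 = 1175993762661217,  y_4 = 3482·25752063645+531·168867574226 = 179337367525896

3482 531
24248647 3697884
168867574226 25752063645
1175993762661217 179337367525896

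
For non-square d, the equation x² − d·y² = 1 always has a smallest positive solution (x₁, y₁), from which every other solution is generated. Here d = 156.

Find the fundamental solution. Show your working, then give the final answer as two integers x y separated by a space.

25 2

[12; 2,24] for √156; ℓ=2 ⇒ convergent index 1
step 0: (12, 1)  from 12·(1,0) + (0,1)
step 1: (25, 2)  from 2·(12,1) + (1,0)
fundamental: x₁=25, y₁=2  (since 625 − 156·4 = 1)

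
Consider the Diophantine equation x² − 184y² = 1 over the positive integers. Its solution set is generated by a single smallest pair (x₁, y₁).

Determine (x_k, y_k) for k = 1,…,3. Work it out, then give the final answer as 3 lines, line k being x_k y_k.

24335 1794
1184384449 87313980
57643991108495 4249571404806

[13; 1,1,3,2,1,2,1,2,3,1,1,26] for √184; ℓ=12 ⇒ convergent index 11
step 0: (13, 1)  from 13·(1,0) + (0,1)
step 1: (14, 1)  from 1·(13,1) + (1,0)
step 2: (27, 2)  from 1·(14,1) + (13,1)
step 3: (95, 7)  from 3·(27,2) + (14,1)
…
step 5: (312, 23)  from 1·(217,16) + (95,7)
…
step 7: (1153, 85)  from 1·(841,62) + (312,23)
step 8: (3147, 232)  from 2·(1153,85) + (841,62)
step 9: (10594, 781)  from 3·(3147,232) + (1153,85)
step 10: (13741, 1013)  from 1·(10594,781) + (3147,232)
step 11: (24335, 1794)  from 1·(13741,1013) + (10594,781)
→ (24335, 1794).  Check: 24335²=592192225, 184·1794²=592192224, difference 1.
(x_2, y_2) = (24335·24335 + 184·1794·1794, 24335·1794 + 1794·24335) = (1184384449, 87313980)
(x_3, y_3) = (24335·1184384449 + 184·1794·87313980, 24335·87313980 + 1794·1184384449) = (57643991108495, 4249571404806)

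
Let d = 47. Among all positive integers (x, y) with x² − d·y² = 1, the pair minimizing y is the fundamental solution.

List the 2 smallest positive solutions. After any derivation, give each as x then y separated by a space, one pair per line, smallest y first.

√47 → a₀=6, period (1,5,1,12); ℓ=4 even so k=3
a_0=6:  p_0=6·1+0=6,  q_0=6·0+1=1
…
a_2=5:  p_2=5·7+6=41,  q_2=5·1+1=6
a_3=1:  p_3=1·41+7=48,  q_3=1·6+1=7
→ (48, 7).  Check: 48²=2304, 47·7²=2303, difference 1.
n=2: (48,7)∘(48,7) = (48·48+47·7·7, 48·7+7·48) = (4607,672)

48 7
4607 672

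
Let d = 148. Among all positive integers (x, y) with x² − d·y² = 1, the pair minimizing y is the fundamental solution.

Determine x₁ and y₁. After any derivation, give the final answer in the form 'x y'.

[12; 6,24] for √148; ℓ=2 ⇒ convergent index 1
a_0=12:  p_0=12·1+0=12,  q_0=12·0+1=1
a_1=6:  p_1=6·12+1=73,  q_1=6·1+0=6
→ (73, 6).  Check: 73²=5329, 148·6²=5328, difference 1.

73 6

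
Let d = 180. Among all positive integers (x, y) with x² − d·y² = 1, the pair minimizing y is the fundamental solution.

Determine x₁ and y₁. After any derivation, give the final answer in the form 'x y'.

√180 → a₀=13, period (2,2,2,26); ℓ=4 even so k=3
step 0: (13, 1)  from 13·(1,0) + (0,1)
step 1: (27, 2)  from 2·(13,1) + (1,0)
step 2: (67, 5)  from 2·(27,2) + (13,1)
step 3: (161, 12)  from 2·(67,5) + (27,2)
(x₁, y₁) = (161, 12);  161² − 180·12² = 1 ✓

161 12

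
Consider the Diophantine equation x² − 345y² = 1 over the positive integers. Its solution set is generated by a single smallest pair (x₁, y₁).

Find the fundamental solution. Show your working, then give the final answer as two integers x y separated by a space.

√345 → a₀=18, period (1,1,2,1,6,1,2,1,1,36); ℓ=10 even so k=9
a_0=18:  p_0=18·1+0=18,  q_0=18·0+1=1
…
a_2=1:  p_2=1·19+18=37,  q_2=1·1+1=2
…
a_5=6:  p_5=6·130+93=873,  q_5=6·7+5=47
a_6=1:  p_6=1·873+130=1003,  q_6=1·47+7=54
…
a_8=1:  p_8=1·2879+1003=3882,  q_8=1·155+54=209
a_9=1:  p_9=1·3882+2879=6761,  q_9=1·209+155=364
(x₁, y₁) = (6761, 364);  6761² − 345·364² = 1 ✓

6761 364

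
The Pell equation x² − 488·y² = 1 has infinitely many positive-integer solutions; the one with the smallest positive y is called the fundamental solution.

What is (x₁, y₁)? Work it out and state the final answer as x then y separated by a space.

243 11

d=488: √d = [22; 11,44] (ℓ=2, even), read p_1/q_1
step 0: (22, 1)  from 22·(1,0) + (0,1)
step 1: (243, 11)  from 11·(22,1) + (1,0)
(x₁, y₁) = (243, 11);  243² − 488·11² = 1 ✓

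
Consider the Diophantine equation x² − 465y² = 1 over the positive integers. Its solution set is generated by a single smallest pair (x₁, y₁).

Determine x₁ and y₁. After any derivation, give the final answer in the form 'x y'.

√465 = [21; 1,1,3,2,2,2,3,1,1,42, …], period ℓ=10 (even) → k=9
a_0=21:  p_0=21·1+0=21,  q_0=21·0+1=1
a_1=1:  p_1=1·21+1=22,  q_1=1·1+0=1
a_2=1:  p_2=1·22+21=43,  q_2=1·1+1=2
…
a_5=2:  p_5=2·345+151=841,  q_5=2·16+7=39
…
a_7=3:  p_7=3·2027+841=6922,  q_7=3·94+39=321
a_8=1:  p_8=1·6922+2027=8949,  q_8=1·321+94=415
a_9=1:  p_9=1·8949+6922=15871,  q_9=1·415+321=736
(x₁, y₁) = (15871, 736);  15871² − 465·736² = 1 ✓

15871 736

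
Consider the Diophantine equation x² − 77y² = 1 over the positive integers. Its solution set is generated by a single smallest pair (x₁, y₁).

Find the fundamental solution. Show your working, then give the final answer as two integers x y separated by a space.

d=77: √d = [8; 1,3,2,3,1,16] (ℓ=6, even), read p_5/q_5
step 0: (8, 1)  from 8·(1,0) + (0,1)
step 1: (9, 1)  from 1·(8,1) + (1,0)
step 2: (35, 4)  from 3·(9,1) + (8,1)
step 3: (79, 9)  from 2·(35,4) + (9,1)
step 4: (272, 31)  from 3·(79,9) + (35,4)
step 5: (351, 40)  from 1·(272,31) + (79,9)
→ (351, 40).  Check: 351²=123201, 77·40²=123200, difference 1.

351 40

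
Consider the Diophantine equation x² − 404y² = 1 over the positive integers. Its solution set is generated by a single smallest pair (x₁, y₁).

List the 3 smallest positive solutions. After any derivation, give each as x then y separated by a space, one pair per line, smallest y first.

d=404: √d = [20; 10,40] (ℓ=2, even), read p_1/q_1
step 0: (20, 1)  from 20·(1,0) + (0,1)
step 1: (201, 10)  from 10·(20,1) + (1,0)
→ (201, 10).  Check: 201²=40401, 404·10²=40400, difference 1.
n=2: (201,10)∘(201,10) = (201·201+404·10·10, 201·10+10·201) = (80801,4020)
n=3: (80801,4020)∘(201,10) = (201·80801+404·10·4020, 201·4020+10·80801) = (32481801,1616030)

201 10
80801 4020
32481801 1616030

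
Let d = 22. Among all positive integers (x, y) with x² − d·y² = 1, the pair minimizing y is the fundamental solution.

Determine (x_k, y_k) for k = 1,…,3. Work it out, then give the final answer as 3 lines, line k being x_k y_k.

197 42
77617 16548
30580901 6519870

[4; 1,2,4,2,1,8] for √22; ℓ=6 ⇒ convergent index 5
k=0  a_k=4  p_k/q_k = 4/1
…
k=4  a_k=2  p_k/q_k = 136/29
k=5  a_k=1  p_k/q_k = 197/42
→ (197, 42).  Check: 197²=38809, 22·42²=38808, difference 1.
n=2: (197,42)∘(197,42) = (197·197+22·42·42, 197·42+42·197) = (77617,16548)
n=3: (77617,16548)∘(197,42) = (197·77617+22·42·16548, 197·16548+42·77617) = (30580901,6519870)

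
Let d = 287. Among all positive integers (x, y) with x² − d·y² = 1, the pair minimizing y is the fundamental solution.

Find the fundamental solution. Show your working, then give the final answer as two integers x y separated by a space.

√287 → a₀=16, period (1,15,1,32); ℓ=4 even so k=3
a_0=16:  p_0=16·1+0=16,  q_0=16·0+1=1
…
a_2=15:  p_2=15·17+16=271,  q_2=15·1+1=16
a_3=1:  p_3=1·271+17=288,  q_3=1·16+1=17
fundamental: x₁=288, y₁=17  (since 82944 − 287·289 = 1)

288 17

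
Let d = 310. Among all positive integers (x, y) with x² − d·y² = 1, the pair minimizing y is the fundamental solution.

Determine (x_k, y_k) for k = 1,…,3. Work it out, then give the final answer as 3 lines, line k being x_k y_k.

848719 48204
1440647881921 81823301352
2445410459391369679 138889981000287972

d=310: √d = [17; 1,1,1,1,5,…,1,1,34] (ℓ=16, even), read p_15/q_15
a_0=17:  p_0=17·1+0=17,  q_0=17·0+1=1
a_1=1:  p_1=1·17+1=18,  q_1=1·1+0=1
…
a_5=5:  p_5=5·88+53=493,  q_5=5·5+3=28
a_6=3:  p_6=3·493+88=1567,  q_6=3·28+5=89
a_7=1:  p_7=1·1567+493=2060,  q_7=1·89+28=117
a_8=2:  p_8=2·2060+1567=5687,  q_8=2·117+89=323
…
a_10=3:  p_10=3·7747+5687=28928,  q_10=3·440+323=1643
a_11=5:  p_11=5·28928+7747=152387,  q_11=5·1643+440=8655
a_12=1:  p_12=1·152387+28928=181315,  q_12=1·8655+1643=10298
a_13=1:  p_13=1·181315+152387=333702,  q_13=1·10298+8655=18953
a_14=1:  p_14=1·333702+181315=515017,  q_14=1·18953+10298=29251
a_15=1:  p_15=1·515017+333702=848719,  q_15=1·29251+18953=48204
fundamental: x₁=848719, y₁=48204  (since 720323940961 − 310·2323625616 = 1)
(x_2, y_2) = (848719·848719 + 310·48204·48204, 848719·48204 + 48204·848719) = (1440647881921, 81823301352)
(x_3, y_3) = (848719·1440647881921 + 310·48204·81823301352, 848719·81823301352 + 48204·1440647881921) = (2445410459391369679, 138889981000287972)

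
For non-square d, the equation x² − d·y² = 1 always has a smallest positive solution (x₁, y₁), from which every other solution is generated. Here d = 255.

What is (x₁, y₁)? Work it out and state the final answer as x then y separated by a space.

d=255: √d = [15; 1,30] (ℓ=2, even), read p_1/q_1
step 0: (15, 1)  from 15·(1,0) + (0,1)
step 1: (16, 1)  from 1·(15,1) + (1,0)
(x₁, y₁) = (16, 1);  16² − 255·1² = 1 ✓

16 1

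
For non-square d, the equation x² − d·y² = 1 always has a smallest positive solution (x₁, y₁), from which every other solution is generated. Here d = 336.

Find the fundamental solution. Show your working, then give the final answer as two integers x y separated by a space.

√336 = [18; 3,36, …], period ℓ=2 (even) → k=1
i=0: a=18 ⇒ p=18, q=1
i=1: a=3 ⇒ p=55, q=3
fundamental: x₁=55, y₁=3  (since 3025 − 336·9 = 1)

55 3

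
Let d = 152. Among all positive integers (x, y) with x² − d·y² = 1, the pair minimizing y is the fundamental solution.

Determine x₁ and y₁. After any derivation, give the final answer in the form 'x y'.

d=152: √d = [12; 3,24] (ℓ=2, even), read p_1/q_1
a_0=12:  p_0=12·1+0=12,  q_0=12·0+1=1
a_1=3:  p_1=3·12+1=37,  q_1=3·1+0=3
fundamental: x₁=37, y₁=3  (since 1369 − 152·9 = 1)

37 3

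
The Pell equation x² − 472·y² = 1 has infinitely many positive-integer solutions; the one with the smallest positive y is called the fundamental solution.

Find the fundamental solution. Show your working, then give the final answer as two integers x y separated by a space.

√472 = [21; 1,2,1,1,1,…,2,1,42, …], period ℓ=14 (even) → k=13
a_0=21:  p_0=21·1+0=21,  q_0=21·0+1=1
…
a_5=1:  p_5=1·152+87=239,  q_5=1·7+4=11
…
a_8=4:  p_8=4·5779+1108=24224,  q_8=4·266+51=1115
…
a_10=1:  p_10=1·30003+24224=54227,  q_10=1·1381+1115=2496
a_11=1:  p_11=1·54227+30003=84230,  q_11=1·2496+1381=3877
a_12=2:  p_12=2·84230+54227=222687,  q_12=2·3877+2496=10250
a_13=1:  p_13=1·222687+84230=306917,  q_13=1·10250+3877=14127
(x₁, y₁) = (306917, 14127);  306917² − 472·14127² = 1 ✓

306917 14127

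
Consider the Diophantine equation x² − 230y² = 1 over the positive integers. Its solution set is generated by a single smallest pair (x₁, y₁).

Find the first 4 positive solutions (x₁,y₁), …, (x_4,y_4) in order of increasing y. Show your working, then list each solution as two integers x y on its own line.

√230 = [15; 6,30, …], period ℓ=2 (even) → k=1
i=0: a=15 ⇒ p=15, q=1
i=1: a=6 ⇒ p=91, q=6
(x₁, y₁) = (91, 6);  91² − 230·6² = 1 ✓
(x_2, y_2) = (91·91 + 230·6·6, 91·6 + 6·91) = (16561, 1092)
(x_3, y_3) = (91·16561 + 230·6·1092, 91·1092 + 6·16561) = (3014011, 198738)
(x_4, y_4) = (91·3014011 + 230·6·198738, 91·198738 + 6·3014011) = (548533441, 36169224)

91 6
16561 1092
3014011 198738
548533441 36169224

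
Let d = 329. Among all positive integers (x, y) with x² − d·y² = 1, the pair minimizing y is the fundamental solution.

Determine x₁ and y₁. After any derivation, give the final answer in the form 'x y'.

2376415 131016

[18; 7,4,2,1,1,4,1,1,2,4,7,36] for √329; ℓ=12 ⇒ convergent index 11
k=0  a_k=18  p_k/q_k = 18/1
…
k=2  a_k=4  p_k/q_k = 526/29
…
k=5  a_k=1  p_k/q_k = 2884/159
…
k=8  a_k=1  p_k/q_k = 29366/1619
k=9  a_k=2  p_k/q_k = 74857/4127
k=10  a_k=4  p_k/q_k = 328794/18127
k=11  a_k=7  p_k/q_k = 2376415/131016
(x₁, y₁) = (2376415, 131016);  2376415² − 329·131016² = 1 ✓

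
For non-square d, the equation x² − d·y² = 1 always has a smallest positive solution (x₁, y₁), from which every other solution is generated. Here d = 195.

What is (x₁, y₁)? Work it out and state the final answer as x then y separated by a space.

14 1

d=195: √d = [13; 1,26] (ℓ=2, even), read p_1/q_1
k=0  a_k=13  p_k/q_k = 13/1
k=1  a_k=1  p_k/q_k = 14/1
(x₁, y₁) = (14, 1);  14² − 195·1² = 1 ✓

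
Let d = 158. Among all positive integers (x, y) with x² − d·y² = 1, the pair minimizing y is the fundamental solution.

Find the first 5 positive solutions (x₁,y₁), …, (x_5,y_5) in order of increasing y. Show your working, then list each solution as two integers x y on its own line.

7743 616
119908097 9539376
1856896782399 147726776120
28755903452322817 2287696845454944
445313919005774361663 35427273200988486664

√158 → a₀=12, period (1,1,3,12,3,1,1,24); ℓ=8 even so k=7
a_0=12:  p_0=12·1+0=12,  q_0=12·0+1=1
…
a_2=1:  p_2=1·13+12=25,  q_2=1·1+1=2
…
a_4=12:  p_4=12·88+25=1081,  q_4=12·7+2=86
…
a_6=1:  p_6=1·3331+1081=4412,  q_6=1·265+86=351
a_7=1:  p_7=1·4412+3331=7743,  q_7=1·351+265=616
fundamental: x₁=7743, y₁=616  (since 59954049 − 158·379456 = 1)
(7743+616√158)^2 = 119908097 + 9539376√158
(7743+616√158)^3 = 1856896782399 + 147726776120√158
(7743+616√158)^4 = 28755903452322817 + 2287696845454944√158
(7743+616√158)^5 = 445313919005774361663 + 35427273200988486664√158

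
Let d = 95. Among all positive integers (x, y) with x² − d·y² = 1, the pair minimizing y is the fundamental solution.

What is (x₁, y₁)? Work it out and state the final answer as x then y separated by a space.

√95 → a₀=9, period (1,2,1,18); ℓ=4 even so k=3
k=0  a_k=9  p_k/q_k = 9/1
…
k=2  a_k=2  p_k/q_k = 29/3
k=3  a_k=1  p_k/q_k = 39/4
(x₁, y₁) = (39, 4);  39² − 95·4² = 1 ✓

39 4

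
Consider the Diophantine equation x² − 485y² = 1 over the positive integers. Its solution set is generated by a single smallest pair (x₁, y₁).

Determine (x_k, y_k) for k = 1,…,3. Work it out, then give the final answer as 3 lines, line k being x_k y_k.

√485 = [22; 44, …], period ℓ=1 (odd) → k=1
i=0: a=22 ⇒ p=22, q=1
i=1: a=44 ⇒ p=969, q=44
(x₁, y₁) = (969, 44);  969² − 485·44² = 1 ✓
(969+44√485)^2 = 1877921 + 85272√485
(969+44√485)^3 = 3639409929 + 165257092√485

969 44
1877921 85272
3639409929 165257092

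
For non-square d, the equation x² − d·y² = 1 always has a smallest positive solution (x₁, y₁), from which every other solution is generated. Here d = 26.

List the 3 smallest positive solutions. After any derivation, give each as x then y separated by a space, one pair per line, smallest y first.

51 10
5201 1020
530451 104030

d=26: √d = [5; 10] (ℓ=1, odd), read p_1/q_1
k=0  a_k=5  p_k/q_k = 5/1
k=1  a_k=10  p_k/q_k = 51/10
→ (51, 10).  Check: 51²=2601, 26·10²=2600, difference 1.
(51+10√26)^2 = 5201 + 1020√26
(51+10√26)^3 = 530451 + 104030√26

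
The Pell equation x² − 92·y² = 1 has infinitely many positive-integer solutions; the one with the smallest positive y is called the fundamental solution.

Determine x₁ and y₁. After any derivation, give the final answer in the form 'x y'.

1151 120

d=92: √d = [9; 1,1,2,4,2,1,1,18] (ℓ=8, even), read p_7/q_7
step 0: (9, 1)  from 9·(1,0) + (0,1)
step 1: (10, 1)  from 1·(9,1) + (1,0)
step 2: (19, 2)  from 1·(10,1) + (9,1)
…
step 6: (681, 71)  from 1·(470,49) + (211,22)
step 7: (1151, 120)  from 1·(681,71) + (470,49)
(x₁, y₁) = (1151, 120);  1151² − 92·120² = 1 ✓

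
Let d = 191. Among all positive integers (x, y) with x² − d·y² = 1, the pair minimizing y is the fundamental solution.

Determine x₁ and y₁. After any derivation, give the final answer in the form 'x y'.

8994000 650783

√191 → a₀=13, period (1,4,1,1,3,…,4,1,26); ℓ=16 even so k=15
step 0: (13, 1)  from 13·(1,0) + (0,1)
…
step 3: (83, 6)  from 1·(69,5) + (14,1)
step 4: (152, 11)  from 1·(83,6) + (69,5)
step 5: (539, 39)  from 3·(152,11) + (83,6)
step 6: (1230, 89)  from 2·(539,39) + (152,11)
step 7: (2999, 217)  from 2·(1230,89) + (539,39)
…
step 10: (207083, 14984)  from 2·(83433,6037) + (40217,2910)
…
step 13: (1616447, 116962)  from 1·(911765,65973) + (704682,50989)
step 14: (7377553, 533821)  from 4·(1616447,116962) + (911765,65973)
step 15: (8994000, 650783)  from 1·(7377553,533821) + (1616447,116962)
→ (8994000, 650783).  Check: 8994000²=80892036000000, 191·650783²=80892035999999, difference 1.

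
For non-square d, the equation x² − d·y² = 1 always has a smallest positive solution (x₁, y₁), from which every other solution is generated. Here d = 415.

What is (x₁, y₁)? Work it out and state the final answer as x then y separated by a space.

√415 = [20; 2,1,2,4,6,…,1,2,40, …], period ℓ=16 (even) → k=15
i=0: a=20 ⇒ p=20, q=1
i=1: a=2 ⇒ p=41, q=2
i=2: a=1 ⇒ p=61, q=3
i=3: a=2 ⇒ p=163, q=8
…
i=5: a=6 ⇒ p=4441, q=218
i=6: a=1 ⇒ p=5154, q=253
i=7: a=1 ⇒ p=9595, q=471
…
i=9: a=1 ⇒ p=43534, q=2137
i=10: a=1 ⇒ p=77473, q=3803
i=11: a=6 ⇒ p=508372, q=24955
i=12: a=4 ⇒ p=2110961, q=103623
i=13: a=2 ⇒ p=4730294, q=232201
i=14: a=1 ⇒ p=6841255, q=335824
i=15: a=2 ⇒ p=18412804, q=903849
fundamental: x₁=18412804, y₁=903849  (since 339031351142416 − 415·816943014801 = 1)

18412804 903849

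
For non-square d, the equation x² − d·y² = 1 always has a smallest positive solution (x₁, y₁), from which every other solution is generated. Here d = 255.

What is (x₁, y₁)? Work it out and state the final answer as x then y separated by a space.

√255 → a₀=15, period (1,30); ℓ=2 even so k=1
a_0=15:  p_0=15·1+0=15,  q_0=15·0+1=1
a_1=1:  p_1=1·15+1=16,  q_1=1·1+0=1
→ (16, 1).  Check: 16²=256, 255·1²=255, difference 1.

16 1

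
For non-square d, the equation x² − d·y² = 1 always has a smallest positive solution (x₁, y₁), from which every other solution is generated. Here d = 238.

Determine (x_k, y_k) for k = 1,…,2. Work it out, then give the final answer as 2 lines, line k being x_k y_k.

√238 → a₀=15, period (2,2,1,14,1,2,2,30); ℓ=8 even so k=7
a_0=15:  p_0=15·1+0=15,  q_0=15·0+1=1
a_1=2:  p_1=2·15+1=31,  q_1=2·1+0=2
a_2=2:  p_2=2·31+15=77,  q_2=2·2+1=5
…
a_6=2:  p_6=2·1697+1589=4983,  q_6=2·110+103=323
a_7=2:  p_7=2·4983+1697=11663,  q_7=2·323+110=756
→ (11663, 756).  Check: 11663²=136025569, 238·756²=136025568, difference 1.
(11663+756√238)^2 = 272051137 + 17634456√238

11663 756
272051137 17634456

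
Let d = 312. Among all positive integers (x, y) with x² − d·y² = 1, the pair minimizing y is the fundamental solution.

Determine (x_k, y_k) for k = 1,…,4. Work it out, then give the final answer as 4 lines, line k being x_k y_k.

[17; 1,1,1,34] for √312; ℓ=4 ⇒ convergent index 3
a_0=17:  p_0=17·1+0=17,  q_0=17·0+1=1
a_1=1:  p_1=1·17+1=18,  q_1=1·1+0=1
a_2=1:  p_2=1·18+17=35,  q_2=1·1+1=2
a_3=1:  p_3=1·35+18=53,  q_3=1·2+1=3
fundamental: x₁=53, y₁=3  (since 2809 − 312·9 = 1)
k=2:  x_2 = 53·53+312·3·3 = 5617,  y_2 = 53·3+3·53 = 318
k=3:  x_3 = 53·5617+312·3·318 = 595349,  y_3 = 53·318+3·5617 = 33705
k=4:  x_4 = 53·595349+312·3·33705 = 63101377,  y_4 = 53·33705+3·595349 = 3572412

53 3
5617 318
595349 33705
63101377 3572412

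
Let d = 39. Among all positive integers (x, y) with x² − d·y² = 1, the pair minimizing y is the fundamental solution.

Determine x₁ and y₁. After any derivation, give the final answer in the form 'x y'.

25 4

√39 → a₀=6, period (4,12); ℓ=2 even so k=1
a_0=6:  p_0=6·1+0=6,  q_0=6·0+1=1
a_1=4:  p_1=4·6+1=25,  q_1=4·1+0=4
(x₁, y₁) = (25, 4);  25² − 39·4² = 1 ✓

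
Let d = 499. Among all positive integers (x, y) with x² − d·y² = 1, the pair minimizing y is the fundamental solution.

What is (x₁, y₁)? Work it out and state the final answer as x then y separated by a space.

4490 201

√499 → a₀=22, period (2,1,21,1,2,44); ℓ=6 even so k=5
a_0=22:  p_0=22·1+0=22,  q_0=22·0+1=1
…
a_3=21:  p_3=21·67+45=1452,  q_3=21·3+2=65
a_4=1:  p_4=1·1452+67=1519,  q_4=1·65+3=68
a_5=2:  p_5=2·1519+1452=4490,  q_5=2·68+65=201
→ (4490, 201).  Check: 4490²=20160100, 499·201²=20160099, difference 1.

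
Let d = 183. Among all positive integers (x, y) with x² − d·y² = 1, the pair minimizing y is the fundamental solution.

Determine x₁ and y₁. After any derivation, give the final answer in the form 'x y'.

487 36

√183 → a₀=13, period (1,1,8,1,1,26); ℓ=6 even so k=5
step 0: (13, 1)  from 13·(1,0) + (0,1)
…
step 3: (230, 17)  from 8·(27,2) + (14,1)
step 4: (257, 19)  from 1·(230,17) + (27,2)
step 5: (487, 36)  from 1·(257,19) + (230,17)
fundamental: x₁=487, y₁=36  (since 237169 − 183·1296 = 1)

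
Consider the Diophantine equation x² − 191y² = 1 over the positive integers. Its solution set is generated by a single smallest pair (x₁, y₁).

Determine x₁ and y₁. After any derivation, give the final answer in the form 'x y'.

[13; 1,4,1,1,3,…,4,1,26] for √191; ℓ=16 ⇒ convergent index 15
k=0  a_k=13  p_k/q_k = 13/1
k=1  a_k=1  p_k/q_k = 14/1
k=2  a_k=4  p_k/q_k = 69/5
k=3  a_k=1  p_k/q_k = 83/6
k=4  a_k=1  p_k/q_k = 152/11
k=5  a_k=3  p_k/q_k = 539/39
k=6  a_k=2  p_k/q_k = 1230/89
k=7  a_k=2  p_k/q_k = 2999/217
…
k=10  a_k=2  p_k/q_k = 207083/14984
k=11  a_k=3  p_k/q_k = 704682/50989
k=12  a_k=1  p_k/q_k = 911765/65973
…
k=14  a_k=4  p_k/q_k = 7377553/533821
k=15  a_k=1  p_k/q_k = 8994000/650783
→ (8994000, 650783).  Check: 8994000²=80892036000000, 191·650783²=80892035999999, difference 1.

8994000 650783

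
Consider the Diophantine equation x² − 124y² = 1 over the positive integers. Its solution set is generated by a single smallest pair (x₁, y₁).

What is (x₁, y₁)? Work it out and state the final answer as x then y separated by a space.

4620799 414960

d=124: √d = [11; 7,2,1,1,1,…,2,7,22] (ℓ=16, even), read p_15/q_15
step 0: (11, 1)  from 11·(1,0) + (0,1)
…
step 3: (245, 22)  from 1·(167,15) + (78,7)
step 4: (412, 37)  from 1·(245,22) + (167,15)
step 5: (657, 59)  from 1·(412,37) + (245,22)
step 6: (2383, 214)  from 3·(657,59) + (412,37)
step 7: (3040, 273)  from 1·(2383,214) + (657,59)
step 8: (14543, 1306)  from 4·(3040,273) + (2383,214)
step 9: (17583, 1579)  from 1·(14543,1306) + (3040,273)
…
step 11: (84875, 7622)  from 1·(67292,6043) + (17583,1579)
…
step 13: (237042, 21287)  from 1·(152167,13665) + (84875,7622)
step 14: (626251, 56239)  from 2·(237042,21287) + (152167,13665)
step 15: (4620799, 414960)  from 7·(626251,56239) + (237042,21287)
→ (4620799, 414960).  Check: 4620799²=21351783398401, 124·414960²=21351783398400, difference 1.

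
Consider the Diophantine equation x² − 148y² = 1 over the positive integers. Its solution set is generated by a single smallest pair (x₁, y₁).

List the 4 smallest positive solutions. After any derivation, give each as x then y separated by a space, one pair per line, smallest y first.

73 6
10657 876
1555849 127890
227143297 18671064

√148 → a₀=12, period (6,24); ℓ=2 even so k=1
k=0  a_k=12  p_k/q_k = 12/1
k=1  a_k=6  p_k/q_k = 73/6
(x₁, y₁) = (73, 6);  73² − 148·6² = 1 ✓
n=2: (73,6)∘(73,6) = (73·73+148·6·6, 73·6+6·73) = (10657,876)
n=3: (10657,876)∘(73,6) = (73·10657+148·6·876, 73·876+6·10657) = (1555849,127890)
n=4: (1555849,127890)∘(73,6) = (73·1555849+148·6·127890, 73·127890+6·1555849) = (227143297,18671064)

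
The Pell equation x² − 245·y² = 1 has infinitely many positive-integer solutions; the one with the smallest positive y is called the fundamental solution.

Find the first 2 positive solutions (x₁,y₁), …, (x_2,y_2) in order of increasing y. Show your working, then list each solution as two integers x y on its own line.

√245 = [15; 1,1,1,7,6,7,1,1,1,30, …], period ℓ=10 (even) → k=9
a_0=15:  p_0=15·1+0=15,  q_0=15·0+1=1
a_1=1:  p_1=1·15+1=16,  q_1=1·1+0=1
a_2=1:  p_2=1·16+15=31,  q_2=1·1+1=2
a_3=1:  p_3=1·31+16=47,  q_3=1·2+1=3
a_4=7:  p_4=7·47+31=360,  q_4=7·3+2=23
…
a_6=7:  p_6=7·2207+360=15809,  q_6=7·141+23=1010
a_7=1:  p_7=1·15809+2207=18016,  q_7=1·1010+141=1151
a_8=1:  p_8=1·18016+15809=33825,  q_8=1·1151+1010=2161
a_9=1:  p_9=1·33825+18016=51841,  q_9=1·2161+1151=3312
→ (51841, 3312).  Check: 51841²=2687489281, 245·3312²=2687489280, difference 1.
(51841+3312√245)^2 = 5374978561 + 343394784√245

51841 3312
5374978561 343394784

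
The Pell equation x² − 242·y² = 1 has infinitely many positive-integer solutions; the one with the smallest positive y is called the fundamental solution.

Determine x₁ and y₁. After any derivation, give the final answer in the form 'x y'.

√242 → a₀=15, period (1,1,3,1,14,1,3,1,1,30); ℓ=10 even so k=9
step 0: (15, 1)  from 15·(1,0) + (0,1)
…
step 2: (31, 2)  from 1·(16,1) + (15,1)
step 3: (109, 7)  from 3·(31,2) + (16,1)
…
step 6: (2209, 142)  from 1·(2069,133) + (140,9)
step 7: (8696, 559)  from 3·(2209,142) + (2069,133)
step 8: (10905, 701)  from 1·(8696,559) + (2209,142)
step 9: (19601, 1260)  from 1·(10905,701) + (8696,559)
→ (19601, 1260).  Check: 19601²=384199201, 242·1260²=384199200, difference 1.

19601 1260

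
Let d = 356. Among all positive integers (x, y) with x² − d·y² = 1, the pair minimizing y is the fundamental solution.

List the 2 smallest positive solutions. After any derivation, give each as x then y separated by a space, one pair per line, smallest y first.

√356 = [18; 1,6,1,1,2,…,6,1,36, …], period ℓ=14 (even) → k=13
step 0: (18, 1)  from 18·(1,0) + (0,1)
step 1: (19, 1)  from 1·(18,1) + (1,0)
step 2: (132, 7)  from 6·(19,1) + (18,1)
…
step 4: (283, 15)  from 1·(151,8) + (132,7)
…
step 7: (8717, 462)  from 8·(1000,53) + (717,38)
step 8: (9717, 515)  from 1·(8717,462) + (1000,53)
step 9: (28151, 1492)  from 2·(9717,515) + (8717,462)
…
step 12: (433982, 23001)  from 6·(66019,3499) + (37868,2007)
step 13: (500001, 26500)  from 1·(433982,23001) + (66019,3499)
→ (500001, 26500).  Check: 500001²=250001000001, 356·26500²=250001000000, difference 1.
(500001+26500√356)^2 = 500002000001 + 26500053000√356

500001 26500
500002000001 26500053000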